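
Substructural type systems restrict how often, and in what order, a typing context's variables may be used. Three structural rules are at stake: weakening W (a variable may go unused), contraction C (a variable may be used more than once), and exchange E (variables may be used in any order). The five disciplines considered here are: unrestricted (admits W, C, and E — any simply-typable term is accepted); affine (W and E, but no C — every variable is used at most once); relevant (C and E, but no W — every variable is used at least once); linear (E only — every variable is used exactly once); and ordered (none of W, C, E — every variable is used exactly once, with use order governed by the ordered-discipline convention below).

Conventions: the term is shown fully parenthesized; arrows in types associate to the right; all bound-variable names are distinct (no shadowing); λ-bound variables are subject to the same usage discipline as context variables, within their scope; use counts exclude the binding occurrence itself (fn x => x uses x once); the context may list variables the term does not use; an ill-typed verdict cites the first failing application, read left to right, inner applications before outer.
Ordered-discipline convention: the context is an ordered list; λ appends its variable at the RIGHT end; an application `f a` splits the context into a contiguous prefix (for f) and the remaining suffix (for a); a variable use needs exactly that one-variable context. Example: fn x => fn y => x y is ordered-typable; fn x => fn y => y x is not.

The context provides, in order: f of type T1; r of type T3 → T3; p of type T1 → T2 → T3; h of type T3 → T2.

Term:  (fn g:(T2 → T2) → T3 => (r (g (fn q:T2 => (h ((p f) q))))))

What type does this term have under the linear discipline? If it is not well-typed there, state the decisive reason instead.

term : ((T2 → T2) → T3) → T3
usage: f: 1×, r: 1×, p: 1×, h: 1×, g [bound]: 1×, q [bound]: 1×
use order (left to right): r, g, h, p, f, q
typing: ✓ — ((T2 → T2) → T3) → T3
per-discipline verdicts: ordered ✗ · linear ✓ · affine ✓ · relevant ✓ · unrestricted ✓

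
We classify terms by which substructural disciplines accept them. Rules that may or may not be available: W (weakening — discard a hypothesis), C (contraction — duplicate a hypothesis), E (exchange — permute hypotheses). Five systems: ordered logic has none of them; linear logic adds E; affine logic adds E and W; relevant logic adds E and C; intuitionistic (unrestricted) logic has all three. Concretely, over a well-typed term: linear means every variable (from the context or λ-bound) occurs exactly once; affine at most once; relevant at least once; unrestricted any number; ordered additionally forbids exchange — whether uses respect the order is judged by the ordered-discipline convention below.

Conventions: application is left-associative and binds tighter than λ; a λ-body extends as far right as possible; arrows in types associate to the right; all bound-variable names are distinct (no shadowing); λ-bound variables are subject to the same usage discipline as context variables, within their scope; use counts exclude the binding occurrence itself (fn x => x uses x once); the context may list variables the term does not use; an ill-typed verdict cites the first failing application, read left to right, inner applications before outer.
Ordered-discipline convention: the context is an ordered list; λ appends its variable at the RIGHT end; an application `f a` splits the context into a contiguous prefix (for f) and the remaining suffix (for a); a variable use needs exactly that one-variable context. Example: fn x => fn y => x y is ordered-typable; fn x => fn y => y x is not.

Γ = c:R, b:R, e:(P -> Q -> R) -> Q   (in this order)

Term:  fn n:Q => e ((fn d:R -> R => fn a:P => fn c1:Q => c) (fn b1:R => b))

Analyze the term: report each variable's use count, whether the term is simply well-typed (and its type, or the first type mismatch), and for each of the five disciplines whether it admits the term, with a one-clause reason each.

use counts: c: 1×; b: 1×; e: 1×; n (λ-bound): 0×; d (λ-bound): 0×; a (λ-bound): 0×; c1 (λ-bound): 0×; b1 (λ-bound): 0×
order of uses: e, c, b
typing: well-typed at Q -> Q
ordered: ✗, n, d, a, c1, b1 never used (weakening)
linear: ✗, n, d, a, c1, b1 never used (weakening)
affine: ✓, no duplicate uses among c, b, e, n, d, a, c1, b1
relevant: ✗, n, d, a, c1, b1 never used (weakening)
unrestricted: ✓, type-checks (Q -> Q) and nothing is barred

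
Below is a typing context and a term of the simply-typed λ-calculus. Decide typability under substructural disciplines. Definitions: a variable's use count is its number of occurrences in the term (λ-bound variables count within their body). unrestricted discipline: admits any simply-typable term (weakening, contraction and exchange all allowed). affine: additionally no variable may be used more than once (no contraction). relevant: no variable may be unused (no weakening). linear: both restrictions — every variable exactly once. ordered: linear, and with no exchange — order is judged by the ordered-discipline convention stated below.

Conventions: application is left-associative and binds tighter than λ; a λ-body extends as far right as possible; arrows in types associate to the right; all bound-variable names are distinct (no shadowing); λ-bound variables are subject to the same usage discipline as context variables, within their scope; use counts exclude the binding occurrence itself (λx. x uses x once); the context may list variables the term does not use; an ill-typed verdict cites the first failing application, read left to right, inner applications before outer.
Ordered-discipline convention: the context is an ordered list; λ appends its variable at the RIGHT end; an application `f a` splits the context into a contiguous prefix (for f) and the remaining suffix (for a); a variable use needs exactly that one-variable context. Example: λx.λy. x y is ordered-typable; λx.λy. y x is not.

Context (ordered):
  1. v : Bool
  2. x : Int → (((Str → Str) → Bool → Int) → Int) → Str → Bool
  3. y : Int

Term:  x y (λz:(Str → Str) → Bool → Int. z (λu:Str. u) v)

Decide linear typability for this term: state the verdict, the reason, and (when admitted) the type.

yes — each of v, x, y, z, u used exactly once; term : Str → Bool
usage: v: 1×; x: 1×; y: 1×; z [bound]: 1×; u [bound]: 1×
uses in reading order: x, y, z, u, v
typing: ✓ — Str → Bool
all disciplines: ordered ✗, linear ✓, affine ✓, relevant ✓, unrestricted ✓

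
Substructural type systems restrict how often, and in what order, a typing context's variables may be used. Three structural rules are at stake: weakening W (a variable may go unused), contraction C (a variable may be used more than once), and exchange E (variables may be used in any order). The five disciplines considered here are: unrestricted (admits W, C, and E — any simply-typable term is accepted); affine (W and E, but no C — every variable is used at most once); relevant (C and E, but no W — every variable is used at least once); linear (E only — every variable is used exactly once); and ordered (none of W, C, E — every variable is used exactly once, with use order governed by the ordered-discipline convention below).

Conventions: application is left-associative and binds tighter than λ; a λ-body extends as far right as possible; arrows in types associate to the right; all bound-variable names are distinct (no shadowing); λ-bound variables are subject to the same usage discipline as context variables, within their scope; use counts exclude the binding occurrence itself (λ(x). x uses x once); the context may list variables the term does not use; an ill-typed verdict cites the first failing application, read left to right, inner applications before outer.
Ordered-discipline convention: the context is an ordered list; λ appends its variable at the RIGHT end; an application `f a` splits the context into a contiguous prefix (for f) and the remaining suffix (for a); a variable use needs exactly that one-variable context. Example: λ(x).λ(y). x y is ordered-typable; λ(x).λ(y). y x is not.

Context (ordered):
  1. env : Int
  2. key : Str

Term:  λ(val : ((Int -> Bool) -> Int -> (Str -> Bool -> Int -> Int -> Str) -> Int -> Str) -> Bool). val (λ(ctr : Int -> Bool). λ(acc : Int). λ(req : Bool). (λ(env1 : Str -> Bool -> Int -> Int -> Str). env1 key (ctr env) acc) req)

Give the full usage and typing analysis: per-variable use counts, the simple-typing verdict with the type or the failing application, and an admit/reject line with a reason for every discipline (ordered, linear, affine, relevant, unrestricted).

usage: env=1, key=1, val (λ-bound)=1, ctr (λ-bound)=1, acc (λ-bound)=1, req (λ-bound)=1, env1 (λ-bound)=1
left-to-right use order: val, env1, key, ctr, env, acc, req
typing: ill-typed: an application expects Str -> Bool -> Int -> Int -> Str but receives Bool
ordered: ✗, not simply typable
linear: ✗, fails simple typing
affine: ✗, a type mismatch blocks all five
relevant: ✗, the type mismatch rejects it
unrestricted: ✗, not simply typable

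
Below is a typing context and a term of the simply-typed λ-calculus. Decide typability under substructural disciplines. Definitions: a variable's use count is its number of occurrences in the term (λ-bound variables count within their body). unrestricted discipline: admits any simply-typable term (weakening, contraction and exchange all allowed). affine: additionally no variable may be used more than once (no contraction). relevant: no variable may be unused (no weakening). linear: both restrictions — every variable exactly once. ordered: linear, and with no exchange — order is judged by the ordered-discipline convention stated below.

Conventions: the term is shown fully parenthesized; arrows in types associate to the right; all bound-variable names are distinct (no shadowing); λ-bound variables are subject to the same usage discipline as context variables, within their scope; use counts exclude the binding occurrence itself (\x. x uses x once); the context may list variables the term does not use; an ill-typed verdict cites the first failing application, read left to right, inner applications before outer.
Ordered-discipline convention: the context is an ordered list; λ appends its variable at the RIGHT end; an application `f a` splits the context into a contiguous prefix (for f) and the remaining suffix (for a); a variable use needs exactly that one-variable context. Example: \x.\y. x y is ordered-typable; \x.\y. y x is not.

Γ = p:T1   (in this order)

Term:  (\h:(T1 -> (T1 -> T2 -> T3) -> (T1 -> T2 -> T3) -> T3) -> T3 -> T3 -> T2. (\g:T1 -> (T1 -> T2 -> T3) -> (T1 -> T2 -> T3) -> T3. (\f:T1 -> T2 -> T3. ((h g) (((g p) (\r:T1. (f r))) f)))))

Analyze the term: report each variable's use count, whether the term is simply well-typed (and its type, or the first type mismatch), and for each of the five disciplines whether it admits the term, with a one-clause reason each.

usage: p: 1, h (bound): 1, g (bound): 2, f (bound): 2, r (bound): 1
uses in reading order: h, g, g, p, f, r, f
typing: the term checks, with type ((T1 -> (T1 -> T2 -> T3) -> (T1 -> T2 -> T3) -> T3) -> T3 -> T3 -> T2) -> (T1 -> (T1 -> T2 -> T3) -> (T1 -> T2 -> T3) -> T3) -> (T1 -> T2 -> T3) -> T3 -> T2
ordered: ✗ — repeated use of g ×2, f ×2
linear: ✗ — repeated use of g ×2, f ×2
affine: ✗ — repeated use of g ×2, f ×2
relevant: ✓ — none of p, h, g, f, r goes unused
unrestricted: ✓ — well-typed at ((T1 -> (T1 -> T2 -> T3) -> (T1 -> T2 -> T3) -> T3) -> T3 -> T3 -> T2) -> (T1 -> (T1 -> T2 -> T3) -> (T1 -> T2 -> T3) -> T3) -> (T1 -> T2 -> T3) -> T3 -> T2; no restrictions here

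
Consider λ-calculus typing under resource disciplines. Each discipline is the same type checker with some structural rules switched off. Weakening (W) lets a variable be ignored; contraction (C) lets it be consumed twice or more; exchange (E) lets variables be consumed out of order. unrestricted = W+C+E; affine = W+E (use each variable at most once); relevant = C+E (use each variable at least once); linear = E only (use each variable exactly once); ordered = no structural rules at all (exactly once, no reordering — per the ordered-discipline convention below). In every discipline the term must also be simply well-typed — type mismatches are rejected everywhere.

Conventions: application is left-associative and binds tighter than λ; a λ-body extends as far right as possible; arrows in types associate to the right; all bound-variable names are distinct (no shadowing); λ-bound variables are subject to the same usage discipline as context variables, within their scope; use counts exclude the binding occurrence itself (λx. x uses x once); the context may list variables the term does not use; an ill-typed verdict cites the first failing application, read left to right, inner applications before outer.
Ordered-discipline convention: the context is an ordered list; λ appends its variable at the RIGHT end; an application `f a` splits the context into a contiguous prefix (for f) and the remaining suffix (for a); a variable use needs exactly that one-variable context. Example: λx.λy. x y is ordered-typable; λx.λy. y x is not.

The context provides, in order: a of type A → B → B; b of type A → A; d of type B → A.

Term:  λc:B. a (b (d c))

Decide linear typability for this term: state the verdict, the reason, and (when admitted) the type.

yes — exactly-once usage across a, b, d, c; term : B → B → B
counts: a ×1, b ×1, d ×1, c (λ-bound) ×1
use order (left to right): a, b, d, c
typing: well-typed at B → B → B
summary: ordered ✓ | linear ✓ | affine ✓ | relevant ✓ | unrestricted ✓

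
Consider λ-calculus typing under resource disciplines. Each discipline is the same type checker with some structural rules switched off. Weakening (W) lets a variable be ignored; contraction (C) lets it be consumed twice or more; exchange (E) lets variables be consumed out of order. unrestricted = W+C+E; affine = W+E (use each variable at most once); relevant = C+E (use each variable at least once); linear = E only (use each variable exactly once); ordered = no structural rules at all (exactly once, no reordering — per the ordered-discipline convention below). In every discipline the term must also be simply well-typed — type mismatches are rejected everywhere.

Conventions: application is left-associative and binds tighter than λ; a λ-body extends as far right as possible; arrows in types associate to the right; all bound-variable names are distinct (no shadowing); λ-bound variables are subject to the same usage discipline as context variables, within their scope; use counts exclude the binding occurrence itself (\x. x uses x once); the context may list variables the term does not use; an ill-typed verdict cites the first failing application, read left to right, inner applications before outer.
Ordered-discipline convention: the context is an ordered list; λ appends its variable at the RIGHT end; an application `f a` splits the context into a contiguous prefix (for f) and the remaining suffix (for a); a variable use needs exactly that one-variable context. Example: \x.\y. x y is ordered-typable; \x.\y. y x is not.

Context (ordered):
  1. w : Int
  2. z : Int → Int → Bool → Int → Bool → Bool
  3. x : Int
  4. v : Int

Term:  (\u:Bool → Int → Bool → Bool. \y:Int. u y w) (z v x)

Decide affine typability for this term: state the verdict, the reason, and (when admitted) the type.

no — not simply typable
variable uses: w: 1×, z: 1×, x: 1×, v: 1×, u (λ-bound): 1×, y (λ-bound): 1×
order of uses: u, y, w, z, v, x
typing: ill-typed: argument of type Int where Bool is required
across the five disciplines: ordered ✗; linear ✗; affine ✗; relevant ✗; unrestricted ✗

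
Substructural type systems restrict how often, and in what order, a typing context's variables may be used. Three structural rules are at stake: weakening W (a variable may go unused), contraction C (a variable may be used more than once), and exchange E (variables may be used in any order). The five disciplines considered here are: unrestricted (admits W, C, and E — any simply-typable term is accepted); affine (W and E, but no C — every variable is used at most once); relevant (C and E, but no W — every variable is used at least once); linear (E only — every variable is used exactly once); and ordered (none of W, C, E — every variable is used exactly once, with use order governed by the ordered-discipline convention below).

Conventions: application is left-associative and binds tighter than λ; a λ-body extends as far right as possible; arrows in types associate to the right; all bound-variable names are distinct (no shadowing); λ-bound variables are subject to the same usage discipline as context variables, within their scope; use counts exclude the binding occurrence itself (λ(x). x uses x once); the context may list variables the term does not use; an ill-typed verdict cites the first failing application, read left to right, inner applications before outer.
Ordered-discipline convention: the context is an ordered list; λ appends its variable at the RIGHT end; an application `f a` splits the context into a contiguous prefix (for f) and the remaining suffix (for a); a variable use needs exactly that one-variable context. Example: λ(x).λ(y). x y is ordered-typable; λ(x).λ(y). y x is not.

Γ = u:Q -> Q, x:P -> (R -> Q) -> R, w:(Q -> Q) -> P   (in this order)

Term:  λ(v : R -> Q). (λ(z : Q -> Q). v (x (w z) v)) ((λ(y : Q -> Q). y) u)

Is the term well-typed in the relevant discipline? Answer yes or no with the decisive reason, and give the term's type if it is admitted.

yes — at least one use each (u, x, w, v, z, y); term : (R -> Q) -> Q
use counts: u: 1, x: 1, w: 1, v (bound): 2, z (bound): 1, y (bound): 1
uses in reading order: v, x, w, z, v, y, u
typing: well-typed — term : (R -> Q) -> Q
all disciplines: ordered ✗, linear ✗, affine ✗, relevant ✓, unrestricted ✓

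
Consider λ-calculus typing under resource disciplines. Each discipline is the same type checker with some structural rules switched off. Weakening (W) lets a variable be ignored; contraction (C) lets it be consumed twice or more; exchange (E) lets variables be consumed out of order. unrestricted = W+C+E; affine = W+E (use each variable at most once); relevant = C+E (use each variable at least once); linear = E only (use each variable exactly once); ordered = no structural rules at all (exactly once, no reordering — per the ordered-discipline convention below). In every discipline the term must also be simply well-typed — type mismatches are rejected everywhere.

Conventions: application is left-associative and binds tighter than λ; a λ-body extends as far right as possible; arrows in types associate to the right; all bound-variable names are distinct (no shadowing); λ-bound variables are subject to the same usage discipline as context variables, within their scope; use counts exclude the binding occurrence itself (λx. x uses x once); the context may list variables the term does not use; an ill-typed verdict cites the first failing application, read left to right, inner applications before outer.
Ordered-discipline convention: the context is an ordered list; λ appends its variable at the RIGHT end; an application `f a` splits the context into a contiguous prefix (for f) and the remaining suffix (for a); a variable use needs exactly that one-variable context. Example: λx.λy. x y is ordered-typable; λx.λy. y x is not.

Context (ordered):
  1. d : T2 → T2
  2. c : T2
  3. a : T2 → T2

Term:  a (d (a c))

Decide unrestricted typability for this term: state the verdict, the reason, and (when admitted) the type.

yes — type-checks (T2) and nothing is barred; term : T2
counts: d: 1×, c: 1×, a: 2×
order of uses: a, d, a, c
typing: well-typed at T2
per-discipline verdicts: ordered ✗; linear ✗; affine ✗; relevant ✓; unrestricted ✓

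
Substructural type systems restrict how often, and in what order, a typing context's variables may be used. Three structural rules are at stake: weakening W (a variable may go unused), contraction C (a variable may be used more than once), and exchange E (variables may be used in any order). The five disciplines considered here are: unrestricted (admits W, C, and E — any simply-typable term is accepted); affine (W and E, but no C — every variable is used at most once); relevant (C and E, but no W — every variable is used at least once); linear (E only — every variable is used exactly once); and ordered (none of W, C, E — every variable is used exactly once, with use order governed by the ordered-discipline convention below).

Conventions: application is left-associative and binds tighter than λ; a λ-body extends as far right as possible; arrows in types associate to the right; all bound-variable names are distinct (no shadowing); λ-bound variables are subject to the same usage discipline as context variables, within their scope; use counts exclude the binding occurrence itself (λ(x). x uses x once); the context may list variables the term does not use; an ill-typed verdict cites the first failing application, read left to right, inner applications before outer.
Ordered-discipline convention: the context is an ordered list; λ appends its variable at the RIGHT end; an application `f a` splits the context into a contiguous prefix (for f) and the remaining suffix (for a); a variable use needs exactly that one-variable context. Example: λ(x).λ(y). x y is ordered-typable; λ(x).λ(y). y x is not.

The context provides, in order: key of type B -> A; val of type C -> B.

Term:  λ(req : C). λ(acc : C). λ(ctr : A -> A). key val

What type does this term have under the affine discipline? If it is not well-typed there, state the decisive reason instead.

not well-typed under affine — the type mismatch rejects it
counts: key=1, val=1, req [bound]=0, acc [bound]=0, ctr [bound]=0
left-to-right use order: key, val
typing: ill-typed: argument of type C -> B where B is required
per-discipline verdicts: ordered ✗; linear ✗; affine ✗; relevant ✗; unrestricted ✗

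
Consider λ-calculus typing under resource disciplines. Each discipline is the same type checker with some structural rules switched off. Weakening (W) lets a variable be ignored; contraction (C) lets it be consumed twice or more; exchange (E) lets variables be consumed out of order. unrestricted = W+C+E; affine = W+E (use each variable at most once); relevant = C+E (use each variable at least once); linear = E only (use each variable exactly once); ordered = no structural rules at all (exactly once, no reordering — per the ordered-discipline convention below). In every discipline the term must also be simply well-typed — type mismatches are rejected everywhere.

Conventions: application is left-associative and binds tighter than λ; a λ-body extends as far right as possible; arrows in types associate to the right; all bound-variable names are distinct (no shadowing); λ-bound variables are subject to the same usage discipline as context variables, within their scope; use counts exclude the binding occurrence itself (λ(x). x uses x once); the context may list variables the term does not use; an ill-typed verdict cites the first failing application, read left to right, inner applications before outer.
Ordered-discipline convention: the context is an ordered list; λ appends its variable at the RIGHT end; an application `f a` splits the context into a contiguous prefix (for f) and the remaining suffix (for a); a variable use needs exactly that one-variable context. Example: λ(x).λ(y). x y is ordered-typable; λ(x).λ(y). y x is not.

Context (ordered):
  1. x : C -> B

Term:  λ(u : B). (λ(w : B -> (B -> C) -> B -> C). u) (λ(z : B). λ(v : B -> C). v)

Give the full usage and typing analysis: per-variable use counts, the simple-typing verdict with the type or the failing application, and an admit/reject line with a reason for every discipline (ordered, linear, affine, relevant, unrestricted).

variable uses: x=0; u (λ-bound)=1; w (λ-bound)=0; z (λ-bound)=0; v (λ-bound)=1
order of uses: u, v
typing: ✓ — B -> B
ordered: ✗ — needs weakening: x, w, z unused
linear: ✗ — needs weakening: x, w, z unused
affine: ✓ — x, u, w, z, v: no repeats, contraction unneeded
relevant: ✗ — needs weakening: x, w, z unused
unrestricted: ✓ — typability at B -> B is all that's needed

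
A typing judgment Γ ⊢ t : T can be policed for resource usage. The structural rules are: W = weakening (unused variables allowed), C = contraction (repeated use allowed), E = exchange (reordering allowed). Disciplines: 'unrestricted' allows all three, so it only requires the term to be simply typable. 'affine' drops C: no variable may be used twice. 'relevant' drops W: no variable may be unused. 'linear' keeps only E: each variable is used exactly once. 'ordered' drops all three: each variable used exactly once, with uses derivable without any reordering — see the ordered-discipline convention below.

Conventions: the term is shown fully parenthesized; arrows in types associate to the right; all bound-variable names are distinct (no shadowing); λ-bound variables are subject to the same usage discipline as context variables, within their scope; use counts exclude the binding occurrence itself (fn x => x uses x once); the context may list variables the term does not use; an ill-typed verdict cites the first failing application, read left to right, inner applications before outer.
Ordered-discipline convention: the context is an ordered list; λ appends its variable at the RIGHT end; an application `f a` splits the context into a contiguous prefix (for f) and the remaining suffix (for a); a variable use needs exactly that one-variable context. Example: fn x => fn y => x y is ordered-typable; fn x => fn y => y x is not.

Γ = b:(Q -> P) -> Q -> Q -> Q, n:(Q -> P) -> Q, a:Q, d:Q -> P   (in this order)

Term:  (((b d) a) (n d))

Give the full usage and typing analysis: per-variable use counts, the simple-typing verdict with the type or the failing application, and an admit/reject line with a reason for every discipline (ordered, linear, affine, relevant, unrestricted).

usage: b ×1; n ×1; a ×1; d ×2
order of uses: b, d, a, n, d
typing: ✓ — Q
ordered: ✗, needs contraction — d ×2
linear: ✗, needs contraction — d ×2
affine: ✗, needs contraction — d ×2
relevant: ✓, every one of b, n, a, d appears
unrestricted: ✓, type-checks (Q) and nothing is barred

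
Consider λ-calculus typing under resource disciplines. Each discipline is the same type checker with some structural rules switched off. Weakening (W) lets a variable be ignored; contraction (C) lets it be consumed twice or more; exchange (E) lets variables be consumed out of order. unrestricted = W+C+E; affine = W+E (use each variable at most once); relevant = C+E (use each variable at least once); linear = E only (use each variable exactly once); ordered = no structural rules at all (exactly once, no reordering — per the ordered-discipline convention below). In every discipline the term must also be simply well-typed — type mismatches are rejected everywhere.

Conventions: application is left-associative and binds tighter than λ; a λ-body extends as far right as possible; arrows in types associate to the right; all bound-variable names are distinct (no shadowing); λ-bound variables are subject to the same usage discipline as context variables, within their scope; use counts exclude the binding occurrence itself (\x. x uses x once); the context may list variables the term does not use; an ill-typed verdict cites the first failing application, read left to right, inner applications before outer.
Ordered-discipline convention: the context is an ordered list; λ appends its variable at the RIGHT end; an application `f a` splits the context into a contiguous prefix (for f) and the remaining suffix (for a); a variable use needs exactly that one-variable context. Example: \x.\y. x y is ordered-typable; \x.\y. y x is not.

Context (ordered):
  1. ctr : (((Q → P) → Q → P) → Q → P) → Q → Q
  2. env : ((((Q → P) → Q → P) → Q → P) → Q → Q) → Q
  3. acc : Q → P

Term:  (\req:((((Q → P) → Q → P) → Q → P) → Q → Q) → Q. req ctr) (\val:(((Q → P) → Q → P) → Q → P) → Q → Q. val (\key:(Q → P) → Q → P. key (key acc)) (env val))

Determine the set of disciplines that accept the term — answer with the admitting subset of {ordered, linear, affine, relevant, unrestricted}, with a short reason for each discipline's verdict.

accepted by: relevant, unrestricted
variable uses: ctr: 1×, env: 1×, acc: 1×, req (λ-bound): 1×, val (λ-bound): 2×, key (λ-bound): 2×
order of uses: req, ctr, val, key, key, acc, env, val
typing: ✓ — Q
ordered ✗ (needs contraction — val ×2, key ×2)
linear ✗ (needs contraction — val ×2, key ×2)
affine ✗ (needs contraction — val ×2, key ×2)
relevant ✓ (every one of ctr, env, acc, req, val, key appears)
unrestricted ✓ (well-typed at Q; no restrictions here)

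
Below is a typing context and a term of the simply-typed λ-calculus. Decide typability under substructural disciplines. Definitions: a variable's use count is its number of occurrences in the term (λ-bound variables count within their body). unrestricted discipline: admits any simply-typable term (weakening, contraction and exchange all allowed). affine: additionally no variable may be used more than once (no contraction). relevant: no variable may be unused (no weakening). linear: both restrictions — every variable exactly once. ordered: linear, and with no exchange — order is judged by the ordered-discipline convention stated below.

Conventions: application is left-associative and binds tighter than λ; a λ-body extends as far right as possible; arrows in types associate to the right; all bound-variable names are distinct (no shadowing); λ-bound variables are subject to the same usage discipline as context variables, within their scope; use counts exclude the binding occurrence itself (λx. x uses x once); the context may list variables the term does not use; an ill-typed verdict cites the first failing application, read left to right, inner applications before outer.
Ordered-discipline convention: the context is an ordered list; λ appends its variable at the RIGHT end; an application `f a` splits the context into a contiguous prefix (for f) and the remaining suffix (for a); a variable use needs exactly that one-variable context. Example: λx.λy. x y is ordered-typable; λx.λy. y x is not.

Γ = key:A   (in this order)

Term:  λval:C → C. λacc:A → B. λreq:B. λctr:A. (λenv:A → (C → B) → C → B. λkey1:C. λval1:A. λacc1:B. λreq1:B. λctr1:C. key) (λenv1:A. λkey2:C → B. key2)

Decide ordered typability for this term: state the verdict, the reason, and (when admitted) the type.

no — needs weakening: val, acc, req, ctr, env, key1, val1, acc1, req1, ctr1, env1 unused
use counts: key=1; val (λ-bound)=0; acc (λ-bound)=0; req (λ-bound)=0; ctr (λ-bound)=0; env (λ-bound)=0; key1 (λ-bound)=0; val1 (λ-bound)=0; acc1 (λ-bound)=0; req1 (λ-bound)=0; ctr1 (λ-bound)=0; env1 (λ-bound)=0; key2 (λ-bound)=1
use order (left to right): key, key2
typing: ✓ — (C → C) → (A → B) → B → A → C → A → B → B → C → A
across the five disciplines: ordered ✗ | linear ✗ | affine ✓ | relevant ✗ | unrestricted ✓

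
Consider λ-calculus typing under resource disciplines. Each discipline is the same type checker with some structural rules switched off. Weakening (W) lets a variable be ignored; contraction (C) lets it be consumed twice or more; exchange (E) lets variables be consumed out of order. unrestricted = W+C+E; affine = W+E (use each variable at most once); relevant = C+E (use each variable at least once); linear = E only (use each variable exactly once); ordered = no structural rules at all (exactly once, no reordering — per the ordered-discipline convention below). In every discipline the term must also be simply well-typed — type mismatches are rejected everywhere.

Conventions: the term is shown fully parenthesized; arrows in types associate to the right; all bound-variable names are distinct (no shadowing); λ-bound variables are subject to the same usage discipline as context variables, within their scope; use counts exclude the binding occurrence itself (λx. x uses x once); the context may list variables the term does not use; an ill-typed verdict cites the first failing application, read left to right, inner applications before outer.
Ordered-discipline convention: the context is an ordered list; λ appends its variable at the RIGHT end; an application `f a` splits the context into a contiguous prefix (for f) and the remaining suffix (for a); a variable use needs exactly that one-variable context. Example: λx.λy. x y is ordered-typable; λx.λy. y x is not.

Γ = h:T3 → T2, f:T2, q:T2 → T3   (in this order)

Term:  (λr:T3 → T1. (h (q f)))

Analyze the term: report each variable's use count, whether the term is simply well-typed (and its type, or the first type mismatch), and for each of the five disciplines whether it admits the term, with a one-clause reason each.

counts: h: 1, f: 1, q: 1, r [bound]: 0
uses in reading order: h, q, f
typing: ✓ — (T3 → T1) → T2
ordered: ✗ — r left unused
linear: ✗ — r left unused
affine: ✓ — h, f, q, r: no repeats, contraction unneeded
relevant: ✗ — r left unused
unrestricted: ✓ — typability at (T3 → T1) → T2 is all that's needed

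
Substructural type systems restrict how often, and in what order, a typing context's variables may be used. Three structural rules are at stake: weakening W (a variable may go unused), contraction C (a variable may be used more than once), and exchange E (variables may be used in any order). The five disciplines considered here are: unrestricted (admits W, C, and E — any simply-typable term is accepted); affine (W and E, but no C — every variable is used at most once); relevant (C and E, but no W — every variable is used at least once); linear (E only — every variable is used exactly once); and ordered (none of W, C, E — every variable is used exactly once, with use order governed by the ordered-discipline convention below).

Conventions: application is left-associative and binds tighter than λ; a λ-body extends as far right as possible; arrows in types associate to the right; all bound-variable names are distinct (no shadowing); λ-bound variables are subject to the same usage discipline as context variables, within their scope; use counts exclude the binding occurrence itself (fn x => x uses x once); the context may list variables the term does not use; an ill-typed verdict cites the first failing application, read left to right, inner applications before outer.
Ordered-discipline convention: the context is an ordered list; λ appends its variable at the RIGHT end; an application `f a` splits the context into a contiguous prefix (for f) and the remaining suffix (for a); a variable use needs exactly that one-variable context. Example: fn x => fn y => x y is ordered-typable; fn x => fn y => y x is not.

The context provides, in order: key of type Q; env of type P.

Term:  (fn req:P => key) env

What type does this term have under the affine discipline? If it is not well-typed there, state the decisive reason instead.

term : Q
use counts: key: 1; env: 1; req [bound]: 0
use order (left to right): key, env
typing: ✓ — Q
per-discipline verdicts: ordered ✗ · linear ✗ · affine ✓ · relevant ✗ · unrestricted ✓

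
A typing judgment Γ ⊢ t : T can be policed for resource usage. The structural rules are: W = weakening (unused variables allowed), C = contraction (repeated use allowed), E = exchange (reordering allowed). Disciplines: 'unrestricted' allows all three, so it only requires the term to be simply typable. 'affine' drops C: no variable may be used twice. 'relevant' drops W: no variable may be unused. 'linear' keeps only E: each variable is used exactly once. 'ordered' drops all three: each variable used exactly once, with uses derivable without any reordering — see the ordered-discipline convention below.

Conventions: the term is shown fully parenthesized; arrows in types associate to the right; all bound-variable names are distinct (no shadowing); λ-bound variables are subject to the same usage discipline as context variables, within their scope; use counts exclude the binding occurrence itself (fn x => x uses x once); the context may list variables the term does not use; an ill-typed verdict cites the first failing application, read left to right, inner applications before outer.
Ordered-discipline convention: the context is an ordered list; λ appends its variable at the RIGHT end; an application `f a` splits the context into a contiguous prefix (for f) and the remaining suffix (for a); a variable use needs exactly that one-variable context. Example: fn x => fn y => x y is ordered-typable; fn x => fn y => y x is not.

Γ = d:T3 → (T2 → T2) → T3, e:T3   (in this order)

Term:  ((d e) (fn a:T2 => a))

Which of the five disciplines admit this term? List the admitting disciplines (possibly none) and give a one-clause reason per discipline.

admitting disciplines: ordered, linear, affine, relevant, unrestricted
usage: d: 1, e: 1, a (λ-bound): 1
left-to-right use order: d, e, a
typing: well-typed — term : T3
ordered: ✓, single-use (d, e, a), ordered derivation ok
linear: ✓, each of d, e, a used exactly once
affine: ✓, d, e, a: no repeats, contraction unneeded
relevant: ✓, d, e, a: all used, weakening unneeded
unrestricted: ✓, typability at T3 is all that's needed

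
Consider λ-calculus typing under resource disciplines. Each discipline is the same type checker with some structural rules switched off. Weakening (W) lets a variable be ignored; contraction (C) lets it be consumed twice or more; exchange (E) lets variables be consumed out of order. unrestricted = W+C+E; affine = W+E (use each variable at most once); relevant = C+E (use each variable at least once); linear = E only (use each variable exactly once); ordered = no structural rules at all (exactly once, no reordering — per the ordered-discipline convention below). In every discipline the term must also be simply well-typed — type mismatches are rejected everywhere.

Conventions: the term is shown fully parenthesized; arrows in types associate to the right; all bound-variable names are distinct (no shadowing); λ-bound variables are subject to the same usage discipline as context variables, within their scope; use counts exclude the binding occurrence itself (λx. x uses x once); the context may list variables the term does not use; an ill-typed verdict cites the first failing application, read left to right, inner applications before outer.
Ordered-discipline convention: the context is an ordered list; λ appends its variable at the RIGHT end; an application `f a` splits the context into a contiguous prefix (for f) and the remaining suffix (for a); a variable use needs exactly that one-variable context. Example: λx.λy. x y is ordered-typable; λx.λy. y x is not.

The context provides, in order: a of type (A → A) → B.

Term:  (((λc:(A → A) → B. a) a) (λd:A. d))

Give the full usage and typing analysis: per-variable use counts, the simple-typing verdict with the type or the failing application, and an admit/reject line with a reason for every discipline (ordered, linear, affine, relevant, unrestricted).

use counts: a: 2×; c (λ-bound): 0×; d (λ-bound): 1×
order of uses: a, a, d
typing: ✓ — B
ordered: ✗ — a ×2 used more than once (contraction); needs weakening: c unused
linear: ✗ — a ×2 used more than once (contraction); needs weakening: c unused
affine: ✗ — a ×2 used more than once (contraction)
relevant: ✗ — needs weakening: c unused
unrestricted: ✓ — type-checks (B) and nothing is barred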